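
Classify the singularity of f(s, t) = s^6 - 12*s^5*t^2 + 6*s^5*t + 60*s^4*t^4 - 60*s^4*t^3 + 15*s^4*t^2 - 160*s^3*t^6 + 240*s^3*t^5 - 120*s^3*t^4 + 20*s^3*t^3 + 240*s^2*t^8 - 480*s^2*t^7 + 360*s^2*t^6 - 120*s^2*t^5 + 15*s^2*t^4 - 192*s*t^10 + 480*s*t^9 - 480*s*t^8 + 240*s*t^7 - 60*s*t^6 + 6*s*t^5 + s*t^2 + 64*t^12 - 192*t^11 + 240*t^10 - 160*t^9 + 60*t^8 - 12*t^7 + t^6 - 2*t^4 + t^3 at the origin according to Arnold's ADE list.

D_{7}

The Hessian of f at 0 is [[0, 0], [0, 0]] with rank 0, so corank 2. A Groebner basis of the Jacobian ideal J(f) in C{s,t} is {s^5 + t^2/6, t^3, s*t + t^2}; counting standard monomials gives mu = 7. Corank 2; j^3 = t^2*(s + t) has shape L^2 M (L != M), so D-series; mu = 7 gives D_7.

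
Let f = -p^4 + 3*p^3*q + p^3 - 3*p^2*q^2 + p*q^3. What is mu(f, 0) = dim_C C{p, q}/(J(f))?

7

The Hessian of f at 0 has rank 0. Corank 2; j^3 = p^3 is a perfect cube, so E-series; the 4-jet and mu = 7 give E_7.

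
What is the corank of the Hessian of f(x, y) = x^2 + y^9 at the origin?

Hessian at 0 has rank 1.

1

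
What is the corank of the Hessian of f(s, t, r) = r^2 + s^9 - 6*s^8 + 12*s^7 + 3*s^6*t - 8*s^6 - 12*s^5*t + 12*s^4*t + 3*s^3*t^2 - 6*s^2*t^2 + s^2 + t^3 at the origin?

1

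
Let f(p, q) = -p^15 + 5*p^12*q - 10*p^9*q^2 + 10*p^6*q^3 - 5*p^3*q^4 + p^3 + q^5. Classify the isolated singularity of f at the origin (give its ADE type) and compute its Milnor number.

Type E_{8}, Milnor number mu = 8.

The Hessian of f at 0 has rank 0. Corank 2; j^3 = p^3 is a perfect cube, so E-series; the 5-jet and mu = 8 give E_8.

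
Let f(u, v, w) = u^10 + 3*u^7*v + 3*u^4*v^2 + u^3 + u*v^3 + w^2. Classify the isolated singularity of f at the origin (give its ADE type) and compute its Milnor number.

Type E_{7}, Milnor number mu = 7.

The Hessian of f at 0 is [[0, 0, 0], [0, 0, 0], [0, 0, 2]] with rank 1, so corank 2. A Groebner basis of the Jacobian ideal J(f) in C{u,v,w} is {u^3, u*v^2, 3*u^2 + v^3, w}; counting standard monomials gives mu = 7. Corank 2; j^3 = u^3 is a perfect cube, so E-series; the 4-jet and mu = 7 give E_7.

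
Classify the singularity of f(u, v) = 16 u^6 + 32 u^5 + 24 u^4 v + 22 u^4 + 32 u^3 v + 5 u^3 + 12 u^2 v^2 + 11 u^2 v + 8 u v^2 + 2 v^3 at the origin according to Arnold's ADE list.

The Hessian of f at 0 has rank 0. Corank 2; j^3 = (u + v)*(5*u^2 + 6*u*v + 2*v^2) splits into three distinct lines over C (the quadratic factor has nonzero discriminant), so D_4.

D_{4}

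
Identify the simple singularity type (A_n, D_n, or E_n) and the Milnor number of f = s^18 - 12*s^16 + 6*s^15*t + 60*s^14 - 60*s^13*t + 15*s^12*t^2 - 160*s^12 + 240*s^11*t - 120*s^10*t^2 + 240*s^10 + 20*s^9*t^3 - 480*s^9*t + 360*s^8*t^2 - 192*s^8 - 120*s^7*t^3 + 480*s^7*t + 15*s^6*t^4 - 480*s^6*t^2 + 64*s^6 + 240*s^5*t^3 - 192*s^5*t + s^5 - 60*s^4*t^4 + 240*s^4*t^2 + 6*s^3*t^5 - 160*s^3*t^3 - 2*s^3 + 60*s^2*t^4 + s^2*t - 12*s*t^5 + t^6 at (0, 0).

Type D7, Milnor number mu = 7.

The Hessian of f at 0 has rank 0. Corank 2; j^3 = -s^2*(2*s - t) has shape L^2 M (L != M), so D-series; mu = 7 gives D_7.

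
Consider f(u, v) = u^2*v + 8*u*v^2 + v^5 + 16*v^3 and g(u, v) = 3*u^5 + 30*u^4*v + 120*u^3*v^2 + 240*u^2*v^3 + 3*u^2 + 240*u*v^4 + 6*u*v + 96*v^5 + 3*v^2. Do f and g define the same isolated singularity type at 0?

The Hessian of f at 0 has rank 0. Corank 2; j^3 = v*(u + 4*v)^2 has shape L^2 M (L != M), so D-series; mu = 6 gives D_6. The Hessian of g at 0 has rank 1. Corank 1: A-series; mu = 4 gives A_4. f is D_6 but g is A_4, hence not right-equivalent.

No.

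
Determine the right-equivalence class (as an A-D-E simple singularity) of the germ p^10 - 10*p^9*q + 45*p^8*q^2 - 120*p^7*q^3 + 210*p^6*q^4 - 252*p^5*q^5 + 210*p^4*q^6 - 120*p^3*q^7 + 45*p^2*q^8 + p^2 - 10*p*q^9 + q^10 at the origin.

A_9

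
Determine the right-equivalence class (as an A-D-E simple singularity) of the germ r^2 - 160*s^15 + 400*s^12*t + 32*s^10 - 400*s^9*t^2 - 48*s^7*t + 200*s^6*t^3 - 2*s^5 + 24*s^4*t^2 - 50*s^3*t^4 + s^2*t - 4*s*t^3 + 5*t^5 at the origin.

D6

The Hessian of f at 0 has rank 1. Corank 2; j^3 = s^2*t has shape L^2 M (L != M), so D-series; mu = 6 gives D_6.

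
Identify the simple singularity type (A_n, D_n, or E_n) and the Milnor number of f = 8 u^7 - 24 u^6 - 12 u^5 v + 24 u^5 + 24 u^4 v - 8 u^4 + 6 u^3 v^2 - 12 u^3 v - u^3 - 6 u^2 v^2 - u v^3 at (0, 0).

The Hessian of f at 0 is [[0, 0], [0, 0]] with rank 0, so corank 2. A Groebner basis of the Jacobian ideal J(f) in C{u,v} is {3*u^2/4 + v^4 + v^3/4, u^3, u^2*v - u^2/4 - v^3/12, u^2 + u*v^2 + v^3/3}; counting standard monomials gives mu = 7. Corank 2; j^3 = -u^3 is a perfect cube, so E-series; the 4-jet and mu = 7 give E_7.

Type E_7, Milnor number mu = 7.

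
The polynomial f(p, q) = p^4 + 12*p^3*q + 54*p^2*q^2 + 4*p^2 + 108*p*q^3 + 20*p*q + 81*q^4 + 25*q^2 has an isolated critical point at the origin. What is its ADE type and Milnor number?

Type A3, Milnor number mu = 3.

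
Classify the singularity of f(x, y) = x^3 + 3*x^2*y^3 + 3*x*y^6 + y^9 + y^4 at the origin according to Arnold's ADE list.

E6

The Hessian of f at 0 is [[0, 0], [0, 0]] with rank 0, so corank 2. A Groebner basis of the Jacobian ideal J(f) in C{x,y} is {y^3, x^2}; counting standard monomials gives mu = 6. Corank 2; j^3 = x^3 is a perfect cube, so E-series; the 4-jet and mu = 6 give E_6.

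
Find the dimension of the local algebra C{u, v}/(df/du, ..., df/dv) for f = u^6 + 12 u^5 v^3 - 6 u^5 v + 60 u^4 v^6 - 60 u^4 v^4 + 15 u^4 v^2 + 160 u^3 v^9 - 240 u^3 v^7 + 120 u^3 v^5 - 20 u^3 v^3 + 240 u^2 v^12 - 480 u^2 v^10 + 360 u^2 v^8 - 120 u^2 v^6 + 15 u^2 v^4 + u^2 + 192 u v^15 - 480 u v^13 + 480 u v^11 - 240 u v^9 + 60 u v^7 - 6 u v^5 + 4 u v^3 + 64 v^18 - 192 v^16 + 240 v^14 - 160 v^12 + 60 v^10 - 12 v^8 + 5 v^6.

5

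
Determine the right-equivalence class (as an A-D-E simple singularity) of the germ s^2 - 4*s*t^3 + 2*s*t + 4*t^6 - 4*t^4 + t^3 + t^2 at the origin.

A_2

The Hessian of f at 0 has rank 1. Corank 1: A-series; mu = 2 gives A_2.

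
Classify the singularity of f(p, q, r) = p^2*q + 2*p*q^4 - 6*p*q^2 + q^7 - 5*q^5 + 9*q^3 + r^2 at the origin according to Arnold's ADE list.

The Hessian of f at 0 is [[0, 0, 0], [0, 0, 0], [0, 0, 2]] with rank 1, so corank 2. A Groebner basis of the Jacobian ideal J(f) in C{p,q,r} is {p*q + q^4 - 3*q^2, p*q^2 - 3*q^3, p^2 - 11*p*q + 24*q^2, r}; counting standard monomials gives mu = 6. Corank 2; j^3 = q*(p - 3*q)^2 has shape L^2 M (L != M), so D-series; mu = 6 gives D_6.

D6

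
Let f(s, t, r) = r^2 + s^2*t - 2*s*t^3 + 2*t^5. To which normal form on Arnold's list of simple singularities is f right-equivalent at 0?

D_6

The Hessian of f at 0 has rank 1. Corank 2; j^3 = s^2*t has shape L^2 M (L != M), so D-series; mu = 6 gives D_6.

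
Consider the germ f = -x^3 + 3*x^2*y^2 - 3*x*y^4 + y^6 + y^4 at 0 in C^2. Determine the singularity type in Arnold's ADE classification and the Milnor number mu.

Type E6, Milnor number mu = 6.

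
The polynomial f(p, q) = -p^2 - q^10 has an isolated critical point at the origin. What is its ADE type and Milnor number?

Type A9, Milnor number mu = 9.

The Hessian of f at 0 is [[-2, 0], [0, 0]] with rank 1, so corank 1. A Groebner basis of the Jacobian ideal J(f) in C{p,q} is {q^9, p}; counting standard monomials gives mu = 9. Corank 1: A-series; mu = 9 gives A_9.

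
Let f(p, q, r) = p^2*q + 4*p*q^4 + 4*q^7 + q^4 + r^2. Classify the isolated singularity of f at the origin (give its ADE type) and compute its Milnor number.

The Hessian of f at 0 is [[0, 0, 0], [0, 0, 0], [0, 0, 2]] with rank 1, so corank 2. A Groebner basis of the Jacobian ideal J(f) in C{p,q,r} is {p^3, p^2/4 + q^3, p*q, r}; counting standard monomials gives mu = 5. Corank 2; j^3 = p^2*q has shape L^2 M (L != M), so D-series; mu = 5 gives D_5.

Type D_5, Milnor number mu = 5.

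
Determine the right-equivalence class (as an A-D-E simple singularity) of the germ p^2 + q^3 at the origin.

The Hessian of f at 0 is [[2, 0], [0, 0]] with rank 1, so corank 1. A Groebner basis of the Jacobian ideal J(f) in C{p,q} is {q^2, p}; counting standard monomials gives mu = 2. Corank 1: A-series; mu = 2 gives A_2.

A2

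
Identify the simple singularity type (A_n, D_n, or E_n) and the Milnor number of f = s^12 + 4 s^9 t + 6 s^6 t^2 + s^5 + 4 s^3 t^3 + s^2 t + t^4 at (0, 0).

The Hessian of f at 0 has rank 0. Corank 2; j^3 = s^2*t has shape L^2 M (L != M), so D-series; mu = 5 gives D_5.

Type D_5, Milnor number mu = 5.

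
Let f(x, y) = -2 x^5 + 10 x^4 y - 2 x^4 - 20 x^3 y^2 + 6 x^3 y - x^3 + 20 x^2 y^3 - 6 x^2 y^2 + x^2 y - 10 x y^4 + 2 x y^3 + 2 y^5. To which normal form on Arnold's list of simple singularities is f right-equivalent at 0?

The Hessian of f at 0 is [[0, 0], [0, 0]] with rank 0, so corank 2. A Groebner basis of the Jacobian ideal J(f) in C{x,y} is {x^3, x^2*y, -x^2/4 + x*y^2, -7*x^2/4 + x*y + y^3}; counting standard monomials gives mu = 6. Corank 2; j^3 = -x^2*(x - y) has shape L^2 M (L != M), so D-series; mu = 6 gives D_6.

D6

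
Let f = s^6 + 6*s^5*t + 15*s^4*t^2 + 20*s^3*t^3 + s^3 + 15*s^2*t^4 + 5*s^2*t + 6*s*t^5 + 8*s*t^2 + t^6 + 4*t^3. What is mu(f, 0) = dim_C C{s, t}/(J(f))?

The Hessian of f at 0 is [[0, 0], [0, 0]] with rank 0, so corank 2. A Groebner basis of the Jacobian ideal J(f) in C{s,t} is {-s*t/6 + t^5 - t^2/3, s*t^2 + 2*t^3, s^2 + 3*s*t + 2*t^2}; counting standard monomials gives mu = 7. Corank 2; j^3 = (s + t)*(s + 2*t)^2 has shape L^2 M (L != M), so D-series; mu = 7 gives D_7.

7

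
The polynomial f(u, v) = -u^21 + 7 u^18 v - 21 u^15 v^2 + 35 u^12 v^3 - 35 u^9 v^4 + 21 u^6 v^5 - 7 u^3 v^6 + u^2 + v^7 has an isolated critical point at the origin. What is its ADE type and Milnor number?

Type A6, Milnor number mu = 6.

The Hessian of f at 0 has rank 1. Corank 1: A-series; mu = 6 gives A_6.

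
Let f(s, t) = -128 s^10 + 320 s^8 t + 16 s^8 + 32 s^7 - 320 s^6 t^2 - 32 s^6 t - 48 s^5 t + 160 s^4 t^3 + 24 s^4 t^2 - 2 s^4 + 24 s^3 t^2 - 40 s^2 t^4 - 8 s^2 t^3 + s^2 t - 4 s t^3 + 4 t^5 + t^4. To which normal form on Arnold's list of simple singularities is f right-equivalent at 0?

D_{5}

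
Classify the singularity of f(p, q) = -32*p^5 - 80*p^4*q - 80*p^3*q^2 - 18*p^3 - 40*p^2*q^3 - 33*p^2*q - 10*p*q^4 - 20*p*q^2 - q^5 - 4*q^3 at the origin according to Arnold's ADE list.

D_{6}

The Hessian of f at 0 has rank 0. Corank 2; j^3 = -(2*p + q)*(3*p + 2*q)^2 has shape L^2 M (L != M), so D-series; mu = 6 gives D_6.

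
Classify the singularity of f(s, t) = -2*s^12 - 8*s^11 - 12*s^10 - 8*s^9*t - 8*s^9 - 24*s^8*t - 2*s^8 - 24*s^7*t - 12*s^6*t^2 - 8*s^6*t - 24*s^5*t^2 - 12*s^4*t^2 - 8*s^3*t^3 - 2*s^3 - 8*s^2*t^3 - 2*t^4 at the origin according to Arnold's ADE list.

E6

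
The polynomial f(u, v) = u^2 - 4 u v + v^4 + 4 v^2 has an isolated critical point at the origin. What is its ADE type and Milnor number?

The Hessian of f at 0 has rank 1. Corank 1: A-series; mu = 3 gives A_3.

Type A3, Milnor number mu = 3.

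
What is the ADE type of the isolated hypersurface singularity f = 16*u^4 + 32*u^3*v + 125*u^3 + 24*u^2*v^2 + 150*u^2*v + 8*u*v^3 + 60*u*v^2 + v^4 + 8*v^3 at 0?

E6

The Hessian of f at 0 has rank 0. Corank 2; j^3 = (5*u + 2*v)^3 is a perfect cube, so E-series; the 4-jet and mu = 6 give E_6.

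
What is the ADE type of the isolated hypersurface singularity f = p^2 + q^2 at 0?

The Hessian of f at 0 is [[2, 0], [0, 2]] with rank 2, so corank 0. A Groebner basis of the Jacobian ideal J(f) in C{p,q} is {p, q}; counting standard monomials gives mu = 1. Corank 0: nondegenerate Morse point, so A_1.

A_{1}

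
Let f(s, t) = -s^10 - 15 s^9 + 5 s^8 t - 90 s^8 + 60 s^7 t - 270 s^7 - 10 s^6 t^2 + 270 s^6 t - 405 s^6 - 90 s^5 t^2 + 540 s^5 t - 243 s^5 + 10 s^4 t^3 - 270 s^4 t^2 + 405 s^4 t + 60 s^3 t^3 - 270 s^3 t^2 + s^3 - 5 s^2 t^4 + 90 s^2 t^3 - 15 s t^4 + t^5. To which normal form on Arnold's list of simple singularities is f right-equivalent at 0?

E_{8}

The Hessian of f at 0 has rank 0. Corank 2; j^3 = s^3 is a perfect cube, so E-series; the 5-jet and mu = 8 give E_8.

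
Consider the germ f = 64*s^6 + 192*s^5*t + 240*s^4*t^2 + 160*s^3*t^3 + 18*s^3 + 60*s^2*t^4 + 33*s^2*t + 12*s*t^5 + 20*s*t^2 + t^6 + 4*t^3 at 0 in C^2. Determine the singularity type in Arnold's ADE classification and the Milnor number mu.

Type D_{7}, Milnor number mu = 7.

The Hessian of f at 0 has rank 0. Corank 2; j^3 = (2*s + t)*(3*s + 2*t)^2 has shape L^2 M (L != M), so D-series; mu = 7 gives D_7.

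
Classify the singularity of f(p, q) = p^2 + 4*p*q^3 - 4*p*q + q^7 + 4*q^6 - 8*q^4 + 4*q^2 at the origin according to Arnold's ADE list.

The Hessian of f at 0 is [[2, -4], [-4, 8]] with rank 1, so corank 1. A Groebner basis of the Jacobian ideal J(f) in C{p,q} is {p/2 + q^3 - q, p^2 - 4*p*q + 4*q^2}; counting standard monomials gives mu = 6. Corank 1: A-series; mu = 6 gives A_6.

A_6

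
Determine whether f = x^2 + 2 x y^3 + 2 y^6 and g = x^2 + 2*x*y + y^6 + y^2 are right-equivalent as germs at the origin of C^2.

The Hessian of f at 0 has rank 1. Corank 1: A-series; mu = 5 gives A_5. The Hessian of g at 0 has rank 1. Corank 1: A-series; mu = 5 gives A_5. Both have type A_5, hence right-equivalent.

Yes.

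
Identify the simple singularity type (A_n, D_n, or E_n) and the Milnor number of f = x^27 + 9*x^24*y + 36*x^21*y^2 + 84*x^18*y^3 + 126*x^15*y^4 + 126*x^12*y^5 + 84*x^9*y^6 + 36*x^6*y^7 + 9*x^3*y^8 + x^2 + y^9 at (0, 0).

Type A8, Milnor number mu = 8.

The Hessian of f at 0 is [[2, 0], [0, 0]] with rank 1, so corank 1. A Groebner basis of the Jacobian ideal J(f) in C{x,y} is {y^8, x}; counting standard monomials gives mu = 8. Corank 1: A-series; mu = 8 gives A_8.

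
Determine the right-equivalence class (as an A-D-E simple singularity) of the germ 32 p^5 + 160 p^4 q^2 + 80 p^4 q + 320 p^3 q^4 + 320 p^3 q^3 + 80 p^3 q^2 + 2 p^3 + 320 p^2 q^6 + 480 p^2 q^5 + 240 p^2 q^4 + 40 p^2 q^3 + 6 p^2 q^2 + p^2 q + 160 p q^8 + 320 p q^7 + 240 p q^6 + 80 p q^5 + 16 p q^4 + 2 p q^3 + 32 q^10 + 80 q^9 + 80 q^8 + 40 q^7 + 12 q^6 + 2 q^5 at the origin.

D_{6}

The Hessian of f at 0 has rank 0. Corank 2; j^3 = p^2*(2*p + q) has shape L^2 M (L != M), so D-series; mu = 6 gives D_6.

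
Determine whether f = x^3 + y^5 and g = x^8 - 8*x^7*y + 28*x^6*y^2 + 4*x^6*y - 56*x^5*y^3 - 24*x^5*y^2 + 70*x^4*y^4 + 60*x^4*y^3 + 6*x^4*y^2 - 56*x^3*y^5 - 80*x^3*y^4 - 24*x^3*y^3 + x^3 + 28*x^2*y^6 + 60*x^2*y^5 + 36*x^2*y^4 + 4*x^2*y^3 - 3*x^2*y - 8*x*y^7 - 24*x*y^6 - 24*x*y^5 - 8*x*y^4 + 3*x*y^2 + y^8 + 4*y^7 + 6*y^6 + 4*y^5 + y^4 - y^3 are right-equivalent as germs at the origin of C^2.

No.

The Hessian of f at 0 has rank 0. Corank 2; j^3 = x^3 is a perfect cube, so E-series; the 5-jet and mu = 8 give E_8. The Hessian of g at 0 has rank 0. Corank 2; j^3 = (x - y)^3 is a perfect cube, so E-series; the 4-jet and mu = 6 give E_6. f is E_8 but g is E_6, hence not right-equivalent.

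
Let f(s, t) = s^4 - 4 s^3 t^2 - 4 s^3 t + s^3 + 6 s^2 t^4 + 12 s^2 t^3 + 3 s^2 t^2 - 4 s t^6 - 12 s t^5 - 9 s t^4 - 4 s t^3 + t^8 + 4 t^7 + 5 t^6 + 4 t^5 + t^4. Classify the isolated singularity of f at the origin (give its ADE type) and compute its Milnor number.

Type E_6, Milnor number mu = 6.

The Hessian of f at 0 is [[0, 0], [0, 0]] with rank 0, so corank 2. A Groebner basis of the Jacobian ideal J(f) in C{s,t} is {s^3, s^2*t, -s^2/2 + s*t^2, -3*s^2/2 + t^3}; counting standard monomials gives mu = 6. Corank 2; j^3 = s^3 is a perfect cube, so E-series; the 4-jet and mu = 6 give E_6.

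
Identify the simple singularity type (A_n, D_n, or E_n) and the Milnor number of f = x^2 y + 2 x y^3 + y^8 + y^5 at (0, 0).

Type D9, Milnor number mu = 9.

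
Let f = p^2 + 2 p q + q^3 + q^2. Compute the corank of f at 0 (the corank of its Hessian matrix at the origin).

1

The Hessian at 0 is [[2, 2], [2, 2]] of rank 1; hence corank 1.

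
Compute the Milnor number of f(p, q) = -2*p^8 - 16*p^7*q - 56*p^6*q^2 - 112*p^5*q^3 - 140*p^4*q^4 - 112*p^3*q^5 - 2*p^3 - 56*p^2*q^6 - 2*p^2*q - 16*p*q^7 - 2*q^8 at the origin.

9

The Hessian of f at 0 has rank 0. Corank 2; j^3 = -2*p^2*(p + q) has shape L^2 M (L != M), so D-series; mu = 9 gives D_9.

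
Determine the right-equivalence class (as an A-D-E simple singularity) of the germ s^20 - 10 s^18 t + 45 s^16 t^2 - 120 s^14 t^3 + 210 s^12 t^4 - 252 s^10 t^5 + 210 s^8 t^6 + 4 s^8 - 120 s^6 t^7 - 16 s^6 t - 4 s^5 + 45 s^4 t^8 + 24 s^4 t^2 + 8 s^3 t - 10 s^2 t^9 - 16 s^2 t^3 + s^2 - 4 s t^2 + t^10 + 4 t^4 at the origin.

The Hessian of f at 0 has rank 1. Corank 1: A-series; mu = 9 gives A_9.

A_{9}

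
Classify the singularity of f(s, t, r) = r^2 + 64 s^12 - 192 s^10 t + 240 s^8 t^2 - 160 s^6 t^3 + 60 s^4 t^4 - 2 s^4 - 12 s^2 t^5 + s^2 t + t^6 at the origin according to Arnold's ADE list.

The Hessian of f at 0 has rank 1. Corank 2; j^3 = s^2*t has shape L^2 M (L != M), so D-series; mu = 7 gives D_7.

D7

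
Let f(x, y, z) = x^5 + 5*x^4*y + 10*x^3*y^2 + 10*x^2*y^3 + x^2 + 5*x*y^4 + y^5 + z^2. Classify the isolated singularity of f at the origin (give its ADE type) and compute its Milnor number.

Type A4, Milnor number mu = 4.

The Hessian of f at 0 has rank 2. Corank 1: A-series; mu = 4 gives A_4.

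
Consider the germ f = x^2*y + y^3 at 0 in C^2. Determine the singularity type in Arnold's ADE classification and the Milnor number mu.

Type D4, Milnor number mu = 4.

The Hessian of f at 0 is [[0, 0], [0, 0]] with rank 0, so corank 2. A Groebner basis of the Jacobian ideal J(f) in C{x,y} is {y^3, x^2 + 3*y^2, x*y}; counting standard monomials gives mu = 4. Corank 2; j^3 = y*(x^2 + y^2) splits into three distinct lines over C (the quadratic factor has nonzero discriminant), so D_4.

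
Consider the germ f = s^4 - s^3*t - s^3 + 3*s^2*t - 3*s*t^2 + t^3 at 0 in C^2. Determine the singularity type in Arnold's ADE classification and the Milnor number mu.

Type E7, Milnor number mu = 7.

The Hessian of f at 0 has rank 0. Corank 2; j^3 = -(s - t)^3 is a perfect cube, so E-series; the 4-jet and mu = 7 give E_7.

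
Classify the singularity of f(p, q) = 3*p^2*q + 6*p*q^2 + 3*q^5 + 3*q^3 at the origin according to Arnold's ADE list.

The Hessian of f at 0 has rank 0. Corank 2; j^3 = 3*q*(p + q)^2 has shape L^2 M (L != M), so D-series; mu = 6 gives D_6.

D_6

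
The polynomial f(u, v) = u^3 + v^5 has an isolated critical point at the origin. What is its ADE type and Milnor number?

Type E_{8}, Milnor number mu = 8.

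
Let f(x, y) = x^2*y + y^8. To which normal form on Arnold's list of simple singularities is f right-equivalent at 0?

D_{9}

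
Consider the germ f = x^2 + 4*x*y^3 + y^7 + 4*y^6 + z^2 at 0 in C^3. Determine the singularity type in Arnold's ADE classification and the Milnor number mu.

Type A_6, Milnor number mu = 6.

The Hessian of f at 0 is [[2, 0, 0], [0, 0, 0], [0, 0, 2]] with rank 2, so corank 1. A Groebner basis of the Jacobian ideal J(f) in C{x,y,z} is {x/2 + y^3, x^2, z}; counting standard monomials gives mu = 6. Corank 1: A-series; mu = 6 gives A_6.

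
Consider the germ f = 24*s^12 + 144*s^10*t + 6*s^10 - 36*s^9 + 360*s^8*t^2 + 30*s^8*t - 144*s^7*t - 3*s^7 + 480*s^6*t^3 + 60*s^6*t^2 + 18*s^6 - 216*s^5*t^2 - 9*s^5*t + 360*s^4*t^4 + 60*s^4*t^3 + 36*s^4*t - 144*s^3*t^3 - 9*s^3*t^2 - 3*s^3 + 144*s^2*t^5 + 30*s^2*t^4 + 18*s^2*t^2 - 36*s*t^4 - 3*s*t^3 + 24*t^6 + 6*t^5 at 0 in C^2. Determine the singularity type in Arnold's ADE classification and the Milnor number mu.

Type E_7, Milnor number mu = 7.

The Hessian of f at 0 has rank 0. Corank 2; j^3 = -3*s^3 is a perfect cube, so E-series; the 4-jet and mu = 7 give E_7.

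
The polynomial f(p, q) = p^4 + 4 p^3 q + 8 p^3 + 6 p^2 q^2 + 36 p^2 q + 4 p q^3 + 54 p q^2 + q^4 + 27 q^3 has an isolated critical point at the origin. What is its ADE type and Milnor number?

The Hessian of f at 0 is [[0, 0], [0, 0]] with rank 0, so corank 2. A Groebner basis of the Jacobian ideal J(f) in C{p,q} is {q^4, p*q^2 + 4*q^3/3, p^2 + 3*p*q + 9*q^2/4}; counting standard monomials gives mu = 6. Corank 2; j^3 = (2*p + 3*q)^3 is a perfect cube, so E-series; the 4-jet and mu = 6 give E_6.

Type E6, Milnor number mu = 6.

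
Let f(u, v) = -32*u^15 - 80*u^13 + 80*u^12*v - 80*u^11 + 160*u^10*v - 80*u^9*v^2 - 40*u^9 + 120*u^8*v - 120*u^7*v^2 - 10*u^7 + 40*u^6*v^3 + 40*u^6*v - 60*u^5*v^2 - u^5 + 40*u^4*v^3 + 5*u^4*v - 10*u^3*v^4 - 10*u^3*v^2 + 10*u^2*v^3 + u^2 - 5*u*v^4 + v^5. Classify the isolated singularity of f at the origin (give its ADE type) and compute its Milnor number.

The Hessian of f at 0 has rank 1. Corank 1: A-series; mu = 4 gives A_4.

Type A_4, Milnor number mu = 4.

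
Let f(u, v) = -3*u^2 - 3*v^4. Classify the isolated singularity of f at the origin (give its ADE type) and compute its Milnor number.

The Hessian of f at 0 has rank 1. Corank 1: A-series; mu = 3 gives A_3.

Type A_3, Milnor number mu = 3.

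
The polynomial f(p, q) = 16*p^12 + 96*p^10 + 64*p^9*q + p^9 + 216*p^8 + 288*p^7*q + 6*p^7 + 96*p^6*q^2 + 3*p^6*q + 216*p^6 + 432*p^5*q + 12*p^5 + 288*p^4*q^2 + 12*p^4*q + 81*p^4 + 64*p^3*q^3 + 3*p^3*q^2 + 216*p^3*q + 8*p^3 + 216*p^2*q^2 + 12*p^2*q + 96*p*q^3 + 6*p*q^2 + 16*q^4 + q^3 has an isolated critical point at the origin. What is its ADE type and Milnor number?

Type E_{6}, Milnor number mu = 6.

The Hessian of f at 0 is [[0, 0], [0, 0]] with rank 0, so corank 2. A Groebner basis of the Jacobian ideal J(f) in C{p,q} is {q^4, p*q^2 + 5*q^3/9, p^2 + p*q + q^2/4}; counting standard monomials gives mu = 6. Corank 2; j^3 = (2*p + q)^3 is a perfect cube, so E-series; the 4-jet and mu = 6 give E_6.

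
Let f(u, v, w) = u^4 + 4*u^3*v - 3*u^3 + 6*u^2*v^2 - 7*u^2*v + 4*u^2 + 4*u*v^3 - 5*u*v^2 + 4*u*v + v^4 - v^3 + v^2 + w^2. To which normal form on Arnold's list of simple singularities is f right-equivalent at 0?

A_2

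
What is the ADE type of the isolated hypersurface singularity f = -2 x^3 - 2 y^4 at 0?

The Hessian of f at 0 has rank 0. Corank 2; j^3 = -2*x^3 is a perfect cube, so E-series; the 4-jet and mu = 6 give E_6.

E_{6}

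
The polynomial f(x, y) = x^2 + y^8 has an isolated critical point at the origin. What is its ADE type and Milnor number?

Type A_{7}, Milnor number mu = 7.

The Hessian of f at 0 is [[2, 0], [0, 0]] with rank 1, so corank 1. A Groebner basis of the Jacobian ideal J(f) in C{x,y} is {y^7, x}; counting standard monomials gives mu = 7. Corank 1: A-series; mu = 7 gives A_7.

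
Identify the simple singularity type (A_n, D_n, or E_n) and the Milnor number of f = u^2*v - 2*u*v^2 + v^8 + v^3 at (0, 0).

Type D_9, Milnor number mu = 9.

The Hessian of f at 0 has rank 0. Corank 2; j^3 = v*(u - v)^2 has shape L^2 M (L != M), so D-series; mu = 9 gives D_9.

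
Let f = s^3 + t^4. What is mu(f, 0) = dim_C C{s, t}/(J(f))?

6

The Hessian of f at 0 is [[0, 0], [0, 0]] with rank 0, so corank 2. A Groebner basis of the Jacobian ideal J(f) in C{s,t} is {t^3, s^2}; counting standard monomials gives mu = 6. Corank 2; j^3 = s^3 is a perfect cube, so E-series; the 4-jet and mu = 6 give E_6.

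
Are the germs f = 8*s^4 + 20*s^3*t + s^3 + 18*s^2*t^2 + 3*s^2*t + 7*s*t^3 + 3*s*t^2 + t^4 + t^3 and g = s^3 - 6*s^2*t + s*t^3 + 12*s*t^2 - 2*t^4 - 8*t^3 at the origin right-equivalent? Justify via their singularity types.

Yes.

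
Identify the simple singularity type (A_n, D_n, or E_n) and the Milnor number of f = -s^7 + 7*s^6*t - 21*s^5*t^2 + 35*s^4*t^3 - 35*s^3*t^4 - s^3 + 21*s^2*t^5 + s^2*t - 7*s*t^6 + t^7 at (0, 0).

Type D_8, Milnor number mu = 8.

The Hessian of f at 0 has rank 0. Corank 2; j^3 = -s^2*(s - t) has shape L^2 M (L != M), so D-series; mu = 8 gives D_8.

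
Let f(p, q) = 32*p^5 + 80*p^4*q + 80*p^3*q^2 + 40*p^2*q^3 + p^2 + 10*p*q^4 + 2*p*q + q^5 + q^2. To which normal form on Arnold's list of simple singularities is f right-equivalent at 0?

A_{4}

The Hessian of f at 0 is [[2, 2], [2, 2]] with rank 1, so corank 1. A Groebner basis of the Jacobian ideal J(f) in C{p,q} is {q^4, p + q}; counting standard monomials gives mu = 4. Corank 1: A-series; mu = 4 gives A_4.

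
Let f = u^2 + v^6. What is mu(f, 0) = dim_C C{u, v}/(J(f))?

5

The Hessian of f at 0 has rank 1. Corank 1: A-series; mu = 5 gives A_5.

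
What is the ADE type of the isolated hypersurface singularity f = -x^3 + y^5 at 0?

The Hessian of f at 0 has rank 0. Corank 2; j^3 = -x^3 is a perfect cube, so E-series; the 5-jet and mu = 8 give E_8.

E_{8}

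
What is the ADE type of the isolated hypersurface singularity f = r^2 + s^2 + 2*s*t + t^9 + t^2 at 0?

The Hessian of f at 0 has rank 2. Corank 1: A-series; mu = 8 gives A_8.

A8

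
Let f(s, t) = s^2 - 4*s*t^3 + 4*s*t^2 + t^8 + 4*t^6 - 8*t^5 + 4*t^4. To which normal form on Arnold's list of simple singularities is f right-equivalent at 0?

A_{7}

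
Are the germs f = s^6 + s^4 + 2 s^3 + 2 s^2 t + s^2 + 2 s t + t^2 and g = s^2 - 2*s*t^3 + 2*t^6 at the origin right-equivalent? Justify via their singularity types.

The Hessian of f at 0 has rank 1. Corank 1: A-series; mu = 5 gives A_5. The Hessian of g at 0 has rank 1. Corank 1: A-series; mu = 5 gives A_5. Both have type A_5, hence right-equivalent.

Yes.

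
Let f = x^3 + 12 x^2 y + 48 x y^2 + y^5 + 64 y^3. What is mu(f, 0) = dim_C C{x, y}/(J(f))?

8

The Hessian of f at 0 has rank 0. Corank 2; j^3 = (x + 4*y)^3 is a perfect cube, so E-series; the 5-jet and mu = 8 give E_8.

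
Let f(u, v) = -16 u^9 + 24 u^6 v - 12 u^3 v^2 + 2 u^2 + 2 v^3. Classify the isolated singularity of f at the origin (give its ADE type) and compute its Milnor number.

The Hessian of f at 0 has rank 1. Corank 1: A-series; mu = 2 gives A_2.

Type A_{2}, Milnor number mu = 2.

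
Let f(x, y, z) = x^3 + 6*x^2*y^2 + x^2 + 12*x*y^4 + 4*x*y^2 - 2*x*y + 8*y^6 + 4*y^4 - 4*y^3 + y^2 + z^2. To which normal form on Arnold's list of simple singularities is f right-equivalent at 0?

A2

The Hessian of f at 0 is [[2, -2, 0], [-2, 2, 0], [0, 0, 2]] with rank 2, so corank 1. A Groebner basis of the Jacobian ideal J(f) in C{x,y,z} is {y^2, x - y, z}; counting standard monomials gives mu = 2. Corank 1: A-series; mu = 2 gives A_2.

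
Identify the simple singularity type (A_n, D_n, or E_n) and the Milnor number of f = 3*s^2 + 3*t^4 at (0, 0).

Type A_3, Milnor number mu = 3.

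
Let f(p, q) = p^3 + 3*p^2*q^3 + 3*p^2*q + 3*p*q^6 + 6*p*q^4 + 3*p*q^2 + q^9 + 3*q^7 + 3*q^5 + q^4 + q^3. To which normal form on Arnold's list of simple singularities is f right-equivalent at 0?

E6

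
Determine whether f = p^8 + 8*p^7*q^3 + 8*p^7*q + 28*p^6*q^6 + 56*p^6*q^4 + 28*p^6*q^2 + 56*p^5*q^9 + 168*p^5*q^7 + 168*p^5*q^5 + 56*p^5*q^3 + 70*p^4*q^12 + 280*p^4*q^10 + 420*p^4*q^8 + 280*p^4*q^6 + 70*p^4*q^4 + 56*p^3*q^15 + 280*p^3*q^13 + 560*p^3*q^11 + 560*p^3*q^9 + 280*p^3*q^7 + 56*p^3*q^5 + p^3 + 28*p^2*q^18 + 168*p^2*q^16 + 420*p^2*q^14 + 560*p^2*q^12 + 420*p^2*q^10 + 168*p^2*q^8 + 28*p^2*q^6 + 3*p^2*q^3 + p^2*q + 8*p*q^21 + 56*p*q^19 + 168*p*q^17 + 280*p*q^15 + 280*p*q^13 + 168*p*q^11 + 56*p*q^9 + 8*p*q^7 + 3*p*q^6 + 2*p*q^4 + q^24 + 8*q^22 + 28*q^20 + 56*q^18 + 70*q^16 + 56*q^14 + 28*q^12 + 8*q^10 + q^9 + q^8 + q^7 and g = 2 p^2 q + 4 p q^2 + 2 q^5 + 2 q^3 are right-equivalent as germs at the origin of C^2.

The Hessian of f at 0 has rank 0. Corank 2; j^3 = p^2*(p + q) has shape L^2 M (L != M), so D-series; mu = 9 gives D_9. The Hessian of g at 0 has rank 0. Corank 2; j^3 = 2*q*(p + q)^2 has shape L^2 M (L != M), so D-series; mu = 6 gives D_6. f is D_9 but g is D_6, hence not right-equivalent.

No.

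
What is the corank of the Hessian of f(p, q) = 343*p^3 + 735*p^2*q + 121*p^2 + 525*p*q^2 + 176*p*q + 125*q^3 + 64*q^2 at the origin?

1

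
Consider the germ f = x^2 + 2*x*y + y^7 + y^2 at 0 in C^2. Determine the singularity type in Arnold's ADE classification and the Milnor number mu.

Type A_{6}, Milnor number mu = 6.

The Hessian of f at 0 has rank 1. Corank 1: A-series; mu = 6 gives A_6.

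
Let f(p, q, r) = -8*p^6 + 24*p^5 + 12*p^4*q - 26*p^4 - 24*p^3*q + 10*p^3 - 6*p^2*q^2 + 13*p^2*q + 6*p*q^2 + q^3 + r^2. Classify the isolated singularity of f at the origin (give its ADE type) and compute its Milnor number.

Type D_4, Milnor number mu = 4.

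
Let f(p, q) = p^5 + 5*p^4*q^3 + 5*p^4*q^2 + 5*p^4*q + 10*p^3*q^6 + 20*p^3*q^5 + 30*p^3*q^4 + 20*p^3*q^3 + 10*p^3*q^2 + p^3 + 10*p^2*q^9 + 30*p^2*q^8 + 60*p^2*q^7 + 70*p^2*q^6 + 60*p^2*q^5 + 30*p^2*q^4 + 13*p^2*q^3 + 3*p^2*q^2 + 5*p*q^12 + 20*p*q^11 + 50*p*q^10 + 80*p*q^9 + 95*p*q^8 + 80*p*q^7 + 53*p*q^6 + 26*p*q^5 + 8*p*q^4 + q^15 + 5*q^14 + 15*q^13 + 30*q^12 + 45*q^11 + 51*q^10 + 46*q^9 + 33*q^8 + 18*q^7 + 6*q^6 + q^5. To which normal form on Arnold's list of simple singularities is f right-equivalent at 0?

E_{8}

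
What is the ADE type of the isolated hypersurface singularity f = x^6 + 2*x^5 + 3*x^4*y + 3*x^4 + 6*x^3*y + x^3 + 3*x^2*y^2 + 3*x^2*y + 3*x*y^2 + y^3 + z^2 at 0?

E_{8}

The Hessian of f at 0 has rank 1. Corank 2; j^3 = (x + y)^3 is a perfect cube, so E-series; the 5-jet and mu = 8 give E_8.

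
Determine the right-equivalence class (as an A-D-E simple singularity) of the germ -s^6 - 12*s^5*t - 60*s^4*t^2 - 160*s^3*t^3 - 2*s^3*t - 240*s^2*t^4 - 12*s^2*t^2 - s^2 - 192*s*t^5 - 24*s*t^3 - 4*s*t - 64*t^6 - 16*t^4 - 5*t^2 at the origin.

A1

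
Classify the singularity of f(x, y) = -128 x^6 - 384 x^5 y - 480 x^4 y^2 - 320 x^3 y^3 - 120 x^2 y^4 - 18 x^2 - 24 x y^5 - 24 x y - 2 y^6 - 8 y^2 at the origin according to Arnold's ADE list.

A5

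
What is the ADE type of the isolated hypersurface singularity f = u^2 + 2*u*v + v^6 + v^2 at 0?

A5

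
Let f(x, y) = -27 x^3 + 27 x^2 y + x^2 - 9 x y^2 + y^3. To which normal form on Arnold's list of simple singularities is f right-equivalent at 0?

The Hessian of f at 0 is [[2, 0], [0, 0]] with rank 1, so corank 1. A Groebner basis of the Jacobian ideal J(f) in C{x,y} is {y^2, x}; counting standard monomials gives mu = 2. Corank 1: A-series; mu = 2 gives A_2.

A2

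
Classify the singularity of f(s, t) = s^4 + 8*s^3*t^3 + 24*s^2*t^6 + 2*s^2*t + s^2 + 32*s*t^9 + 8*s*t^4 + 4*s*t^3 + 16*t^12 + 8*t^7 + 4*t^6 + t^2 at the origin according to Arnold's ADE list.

A1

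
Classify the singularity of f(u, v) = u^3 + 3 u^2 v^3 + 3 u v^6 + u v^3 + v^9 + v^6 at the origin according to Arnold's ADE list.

E_7

The Hessian of f at 0 has rank 0. Corank 2; j^3 = u^3 is a perfect cube, so E-series; the 4-jet and mu = 7 give E_7.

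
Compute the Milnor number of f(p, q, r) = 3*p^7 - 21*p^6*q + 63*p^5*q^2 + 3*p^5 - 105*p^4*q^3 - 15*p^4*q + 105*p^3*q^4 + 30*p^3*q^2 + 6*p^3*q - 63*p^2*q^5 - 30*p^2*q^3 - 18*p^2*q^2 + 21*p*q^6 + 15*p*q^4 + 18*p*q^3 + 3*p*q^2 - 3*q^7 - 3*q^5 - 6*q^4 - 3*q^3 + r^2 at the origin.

The Hessian of f at 0 has rank 1. Corank 2; j^3 = 3*q^2*(p - q) has shape L^2 M (L != M), so D-series; mu = 8 gives D_8.

8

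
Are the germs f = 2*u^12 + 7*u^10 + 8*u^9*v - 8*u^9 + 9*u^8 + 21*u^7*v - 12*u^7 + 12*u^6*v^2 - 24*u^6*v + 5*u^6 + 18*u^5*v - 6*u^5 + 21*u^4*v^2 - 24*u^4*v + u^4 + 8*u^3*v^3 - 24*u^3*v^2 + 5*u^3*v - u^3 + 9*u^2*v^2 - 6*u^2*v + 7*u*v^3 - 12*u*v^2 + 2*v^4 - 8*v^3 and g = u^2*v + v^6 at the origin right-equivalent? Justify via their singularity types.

The Hessian of f at 0 has rank 0. Corank 2; j^3 = -(u + 2*v)^3 is a perfect cube, so E-series; the 4-jet and mu = 7 give E_7. The Hessian of g at 0 has rank 0. Corank 2; j^3 = u^2*v has shape L^2 M (L != M), so D-series; mu = 7 gives D_7. f is E_7 but g is D_7, hence not right-equivalent.

No.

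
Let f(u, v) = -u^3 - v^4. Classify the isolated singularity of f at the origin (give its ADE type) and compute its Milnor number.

Type E_6, Milnor number mu = 6.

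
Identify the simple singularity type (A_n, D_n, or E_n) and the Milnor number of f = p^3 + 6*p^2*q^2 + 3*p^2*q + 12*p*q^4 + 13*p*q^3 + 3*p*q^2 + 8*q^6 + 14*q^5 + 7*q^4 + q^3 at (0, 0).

Type E_7, Milnor number mu = 7.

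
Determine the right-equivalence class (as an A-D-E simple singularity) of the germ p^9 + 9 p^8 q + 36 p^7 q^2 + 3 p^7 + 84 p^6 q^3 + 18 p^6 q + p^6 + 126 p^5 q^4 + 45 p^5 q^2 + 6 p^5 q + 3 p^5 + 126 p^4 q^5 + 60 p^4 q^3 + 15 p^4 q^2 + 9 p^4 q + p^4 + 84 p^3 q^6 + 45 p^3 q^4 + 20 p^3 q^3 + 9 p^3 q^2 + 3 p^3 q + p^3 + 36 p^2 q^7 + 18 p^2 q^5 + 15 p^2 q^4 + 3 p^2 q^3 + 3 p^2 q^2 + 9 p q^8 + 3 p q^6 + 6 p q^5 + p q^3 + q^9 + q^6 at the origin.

E_{7}

The Hessian of f at 0 is [[0, 0], [0, 0]] with rank 0, so corank 2. A Groebner basis of the Jacobian ideal J(f) in C{p,q} is {3*p^2 + q^4 + q^3, p^3, p^2*q - p^2 - q^3/3, 2*p^2 + p*q^2 + 2*q^3/3}; counting standard monomials gives mu = 7. Corank 2; j^3 = p^3 is a perfect cube, so E-series; the 4-jet and mu = 7 give E_7.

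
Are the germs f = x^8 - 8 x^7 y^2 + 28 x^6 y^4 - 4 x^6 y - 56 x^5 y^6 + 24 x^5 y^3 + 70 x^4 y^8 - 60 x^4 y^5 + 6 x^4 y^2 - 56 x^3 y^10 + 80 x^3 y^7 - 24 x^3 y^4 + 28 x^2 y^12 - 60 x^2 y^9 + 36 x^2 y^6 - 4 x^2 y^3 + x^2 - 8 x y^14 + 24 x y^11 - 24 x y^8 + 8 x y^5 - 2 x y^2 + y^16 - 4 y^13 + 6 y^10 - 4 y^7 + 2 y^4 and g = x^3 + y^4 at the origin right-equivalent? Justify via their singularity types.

The Hessian of f at 0 is [[2, 0], [0, 0]] with rank 1, so corank 1. A Groebner basis of the Jacobian ideal J(f) in C{x,y} is {x^2, x*y, -x + y^2}; counting standard monomials gives mu = 3. Corank 1: A-series; mu = 3 gives A_3. The Hessian of g at 0 is [[0, 0], [0, 0]] with rank 0, so corank 2. A Groebner basis of the Jacobian ideal J(g) in C{x,y} is {y^3, x^2}; counting standard monomials gives mu = 6. Corank 2; j^3 = x^3 is a perfect cube, so E-series; the 4-jet and mu = 6 give E_6. f is A_3 but g is E_6, hence not right-equivalent.

No.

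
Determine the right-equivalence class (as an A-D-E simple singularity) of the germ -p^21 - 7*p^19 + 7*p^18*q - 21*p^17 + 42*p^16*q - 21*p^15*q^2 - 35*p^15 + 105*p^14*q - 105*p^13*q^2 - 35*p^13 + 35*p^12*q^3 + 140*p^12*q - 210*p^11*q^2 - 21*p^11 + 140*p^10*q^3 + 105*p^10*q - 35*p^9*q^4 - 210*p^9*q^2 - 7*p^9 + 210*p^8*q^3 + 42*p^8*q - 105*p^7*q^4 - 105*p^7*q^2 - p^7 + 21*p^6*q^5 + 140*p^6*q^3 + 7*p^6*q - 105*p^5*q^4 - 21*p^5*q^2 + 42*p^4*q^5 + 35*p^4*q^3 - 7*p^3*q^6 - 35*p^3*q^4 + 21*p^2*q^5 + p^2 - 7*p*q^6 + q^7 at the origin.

The Hessian of f at 0 has rank 1. Corank 1: A-series; mu = 6 gives A_6.

A_{6}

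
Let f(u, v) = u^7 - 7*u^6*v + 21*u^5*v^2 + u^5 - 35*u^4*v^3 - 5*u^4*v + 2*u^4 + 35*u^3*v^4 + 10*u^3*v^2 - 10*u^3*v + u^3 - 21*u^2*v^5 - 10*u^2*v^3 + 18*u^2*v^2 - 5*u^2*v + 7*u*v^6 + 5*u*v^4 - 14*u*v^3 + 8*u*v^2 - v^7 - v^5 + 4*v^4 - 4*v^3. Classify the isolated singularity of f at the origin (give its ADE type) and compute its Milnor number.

Type D8, Milnor number mu = 8.

The Hessian of f at 0 has rank 0. Corank 2; j^3 = (u - 2*v)^2*(u - v) has shape L^2 M (L != M), so D-series; mu = 8 gives D_8.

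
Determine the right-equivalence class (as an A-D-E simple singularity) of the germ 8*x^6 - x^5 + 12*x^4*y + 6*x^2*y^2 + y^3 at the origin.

E_8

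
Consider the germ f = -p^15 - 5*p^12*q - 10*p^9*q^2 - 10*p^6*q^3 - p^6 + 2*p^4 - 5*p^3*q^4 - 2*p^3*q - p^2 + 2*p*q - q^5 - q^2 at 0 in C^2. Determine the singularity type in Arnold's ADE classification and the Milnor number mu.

Type A_4, Milnor number mu = 4.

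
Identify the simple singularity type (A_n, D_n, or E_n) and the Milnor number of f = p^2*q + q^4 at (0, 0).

Type D_{5}, Milnor number mu = 5.

The Hessian of f at 0 has rank 0. Corank 2; j^3 = p^2*q has shape L^2 M (L != M), so D-series; mu = 5 gives D_5.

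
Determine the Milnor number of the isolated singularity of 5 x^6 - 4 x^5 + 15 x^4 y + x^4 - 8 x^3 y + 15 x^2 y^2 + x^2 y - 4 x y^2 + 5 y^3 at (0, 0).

4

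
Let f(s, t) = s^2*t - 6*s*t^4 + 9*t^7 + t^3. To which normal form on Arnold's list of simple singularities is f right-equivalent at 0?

D_{4}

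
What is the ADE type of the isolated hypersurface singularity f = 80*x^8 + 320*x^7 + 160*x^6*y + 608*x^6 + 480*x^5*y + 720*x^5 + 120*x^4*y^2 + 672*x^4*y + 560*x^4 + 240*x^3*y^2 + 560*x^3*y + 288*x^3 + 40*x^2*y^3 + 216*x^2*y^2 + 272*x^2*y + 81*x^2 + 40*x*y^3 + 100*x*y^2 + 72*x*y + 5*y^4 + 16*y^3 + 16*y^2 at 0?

The Hessian of f at 0 has rank 1. Corank 1: A-series; mu = 3 gives A_3.

A3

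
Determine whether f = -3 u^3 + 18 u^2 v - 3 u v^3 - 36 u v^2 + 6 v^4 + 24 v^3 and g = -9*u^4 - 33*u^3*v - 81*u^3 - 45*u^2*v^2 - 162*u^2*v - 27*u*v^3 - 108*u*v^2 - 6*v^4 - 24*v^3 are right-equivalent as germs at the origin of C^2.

The Hessian of f at 0 has rank 0. Corank 2; j^3 = -3*(u - 2*v)^3 is a perfect cube, so E-series; the 4-jet and mu = 7 give E_7. The Hessian of g at 0 has rank 0. Corank 2; j^3 = -3*(3*u + 2*v)^3 is a perfect cube, so E-series; the 4-jet and mu = 7 give E_7. Both have type E_7, hence right-equivalent.

Yes.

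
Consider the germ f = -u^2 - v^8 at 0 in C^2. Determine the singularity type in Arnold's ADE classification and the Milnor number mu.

Type A_{7}, Milnor number mu = 7.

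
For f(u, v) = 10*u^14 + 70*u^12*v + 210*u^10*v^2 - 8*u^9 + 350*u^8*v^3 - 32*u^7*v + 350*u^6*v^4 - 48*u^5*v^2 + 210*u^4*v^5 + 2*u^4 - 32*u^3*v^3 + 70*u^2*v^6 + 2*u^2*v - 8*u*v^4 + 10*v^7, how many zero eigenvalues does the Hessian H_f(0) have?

The Hessian at 0 is [[0, 0], [0, 0]] of rank 0; hence corank 2.

2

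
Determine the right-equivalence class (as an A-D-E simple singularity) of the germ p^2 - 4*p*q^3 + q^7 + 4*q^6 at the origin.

The Hessian of f at 0 has rank 1. Corank 1: A-series; mu = 6 gives A_6.

A_6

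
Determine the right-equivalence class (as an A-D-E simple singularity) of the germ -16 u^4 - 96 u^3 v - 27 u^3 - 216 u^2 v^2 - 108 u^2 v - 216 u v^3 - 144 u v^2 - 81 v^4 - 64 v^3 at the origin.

E_6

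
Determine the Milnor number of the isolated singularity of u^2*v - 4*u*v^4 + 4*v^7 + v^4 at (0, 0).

5

The Hessian of f at 0 is [[0, 0], [0, 0]] with rank 0, so corank 2. A Groebner basis of the Jacobian ideal J(f) in C{u,v} is {u^3, u^2/4 + v^3, u*v}; counting standard monomials gives mu = 5. Corank 2; j^3 = u^2*v has shape L^2 M (L != M), so D-series; mu = 5 gives D_5.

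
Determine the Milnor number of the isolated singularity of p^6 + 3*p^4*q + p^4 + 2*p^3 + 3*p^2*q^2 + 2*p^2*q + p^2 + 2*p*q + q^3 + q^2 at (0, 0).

The Hessian of f at 0 has rank 1. Corank 1: A-series; mu = 2 gives A_2.

2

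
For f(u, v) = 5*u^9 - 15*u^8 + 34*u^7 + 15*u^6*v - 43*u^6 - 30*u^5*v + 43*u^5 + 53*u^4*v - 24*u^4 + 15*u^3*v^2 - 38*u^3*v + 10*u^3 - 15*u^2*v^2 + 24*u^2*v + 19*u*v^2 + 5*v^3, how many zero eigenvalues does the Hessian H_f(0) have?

2

The Hessian at 0 is [[0, 0], [0, 0]] of rank 0; hence corank 2.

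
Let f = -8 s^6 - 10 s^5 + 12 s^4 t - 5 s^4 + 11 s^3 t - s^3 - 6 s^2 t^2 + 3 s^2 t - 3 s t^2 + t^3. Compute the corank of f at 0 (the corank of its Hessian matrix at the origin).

The Hessian at 0 is [[0, 0], [0, 0]] of rank 0; hence corank 2.

2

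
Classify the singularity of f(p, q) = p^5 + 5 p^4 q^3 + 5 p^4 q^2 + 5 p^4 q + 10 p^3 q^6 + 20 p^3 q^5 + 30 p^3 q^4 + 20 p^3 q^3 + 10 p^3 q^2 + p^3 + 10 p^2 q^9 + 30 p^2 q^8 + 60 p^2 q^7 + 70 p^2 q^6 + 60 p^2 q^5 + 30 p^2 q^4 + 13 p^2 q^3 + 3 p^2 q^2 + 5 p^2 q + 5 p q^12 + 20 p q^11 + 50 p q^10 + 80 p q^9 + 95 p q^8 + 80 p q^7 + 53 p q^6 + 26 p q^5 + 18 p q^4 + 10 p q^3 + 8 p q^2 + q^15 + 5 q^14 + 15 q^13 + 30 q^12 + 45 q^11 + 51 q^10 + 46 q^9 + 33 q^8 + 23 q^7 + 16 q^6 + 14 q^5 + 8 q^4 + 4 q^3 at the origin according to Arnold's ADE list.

D6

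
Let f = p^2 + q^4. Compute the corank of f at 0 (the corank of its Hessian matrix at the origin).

The Hessian at 0 is [[2, 0], [0, 0]] of rank 1; hence corank 1.

1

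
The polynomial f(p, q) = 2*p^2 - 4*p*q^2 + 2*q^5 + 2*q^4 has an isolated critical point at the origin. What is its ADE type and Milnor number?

The Hessian of f at 0 is [[4, 0], [0, 0]] with rank 1, so corank 1. A Groebner basis of the Jacobian ideal J(f) in C{p,q} is {p^2, -p + q^2}; counting standard monomials gives mu = 4. Corank 1: A-series; mu = 4 gives A_4.

Type A_4, Milnor number mu = 4.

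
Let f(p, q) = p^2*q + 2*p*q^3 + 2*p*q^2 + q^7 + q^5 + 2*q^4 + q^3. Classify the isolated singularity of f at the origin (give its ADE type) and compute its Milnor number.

Type D_8, Milnor number mu = 8.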